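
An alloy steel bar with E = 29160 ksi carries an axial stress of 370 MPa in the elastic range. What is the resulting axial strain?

1.84×10⁻³

E = 29160 ksi = 201.1 GPa = 201100 MPa.
ε = σ/E = 370 / 201100 = 1.84×10⁻³.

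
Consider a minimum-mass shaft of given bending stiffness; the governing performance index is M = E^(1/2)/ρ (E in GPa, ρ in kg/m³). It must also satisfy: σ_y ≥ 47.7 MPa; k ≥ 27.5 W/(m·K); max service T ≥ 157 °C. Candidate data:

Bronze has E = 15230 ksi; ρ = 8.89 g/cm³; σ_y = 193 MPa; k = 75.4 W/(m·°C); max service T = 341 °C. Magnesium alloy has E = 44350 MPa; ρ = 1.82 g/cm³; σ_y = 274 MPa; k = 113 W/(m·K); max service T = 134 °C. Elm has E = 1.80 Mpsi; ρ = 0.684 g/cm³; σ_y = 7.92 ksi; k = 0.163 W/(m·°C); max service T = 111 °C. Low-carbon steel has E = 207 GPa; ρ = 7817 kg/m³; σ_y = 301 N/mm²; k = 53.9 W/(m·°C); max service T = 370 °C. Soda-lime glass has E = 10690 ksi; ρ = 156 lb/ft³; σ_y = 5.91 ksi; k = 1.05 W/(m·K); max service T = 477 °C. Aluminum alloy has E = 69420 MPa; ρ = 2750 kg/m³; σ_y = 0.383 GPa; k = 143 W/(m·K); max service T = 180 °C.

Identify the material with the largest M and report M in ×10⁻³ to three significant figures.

aluminum alloy, M = 3.03×10⁻³

Screen on constraints: σ_y ≥ 47.7 MPa; k ≥ 27.5 W/(m·K); max service T ≥ 157 °C. Survivors: bronze, low-carbon steel, aluminum alloy.
After converting to SI:
  bronze: E = 105.0 GPa, ρ = 8890 kg/m³
  low-carbon steel: E = 207.0 GPa, ρ = 7817 kg/m³
  aluminum alloy: E = 69.42 GPa, ρ = 2750 kg/m³
  aluminum alloy: M = 3.03×10⁻³
  low-carbon steel: M = 1.84×10⁻³
  bronze: M = 1.15×10⁻³
Highest index: aluminum alloy.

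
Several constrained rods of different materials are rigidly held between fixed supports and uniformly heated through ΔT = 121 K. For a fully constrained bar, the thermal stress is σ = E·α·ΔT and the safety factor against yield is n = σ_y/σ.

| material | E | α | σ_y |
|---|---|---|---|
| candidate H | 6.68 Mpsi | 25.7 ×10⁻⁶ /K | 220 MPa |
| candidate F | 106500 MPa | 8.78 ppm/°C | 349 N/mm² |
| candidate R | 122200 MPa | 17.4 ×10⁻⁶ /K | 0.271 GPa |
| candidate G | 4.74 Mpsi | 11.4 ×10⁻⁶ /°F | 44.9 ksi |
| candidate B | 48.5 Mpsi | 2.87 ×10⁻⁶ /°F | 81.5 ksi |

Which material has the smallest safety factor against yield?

candidate R

With everything in SI (GPa, ×10⁻⁶/K, MPa):
  candidate H: E = 46.06, α = 25.7, σ_y = 220.0 → σ = 143 MPa, n = 1.54
  candidate F: E = 106.5, α = 8.78, σ_y = 349.0 → σ = 113 MPa, n = 3.08
  candidate R: E = 122.2, α = 17.4, σ_y = 271.0 → σ = 257 MPa, n = 1.05
  candidate G: E = 32.68, α = 20.5, σ_y = 309.6 → σ = 81.1 MPa, n = 3.82
  candidate B: E = 334.4, α = 5.17, σ_y = 561.9 → σ = 209 MPa, n = 2.69
Smallest n: candidate R with n = 1.05.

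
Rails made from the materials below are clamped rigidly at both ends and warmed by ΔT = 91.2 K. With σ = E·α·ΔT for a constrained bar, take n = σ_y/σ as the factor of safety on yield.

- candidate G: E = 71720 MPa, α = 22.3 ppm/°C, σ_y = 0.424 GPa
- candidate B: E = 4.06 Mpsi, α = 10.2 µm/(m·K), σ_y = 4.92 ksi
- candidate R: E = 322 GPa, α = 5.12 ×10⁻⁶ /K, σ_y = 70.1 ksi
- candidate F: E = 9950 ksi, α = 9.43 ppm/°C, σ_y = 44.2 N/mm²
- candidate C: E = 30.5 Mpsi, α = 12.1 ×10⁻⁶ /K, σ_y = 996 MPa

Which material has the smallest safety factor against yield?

candidate F

Converting E to GPa, α to ×10⁻⁶/K, σ_y to MPa, then σ and n for each:
  candidate G: E = 71.72, α = 22.3, σ_y = 424.0 → σ = 146 MPa, n = 2.91
  candidate B: E = 27.99, α = 10.2, σ_y = 33.92 → σ = 26.0 MPa, n = 1.30
  candidate R: E = 322.0, α = 5.12, σ_y = 483.3 → σ = 150 MPa, n = 3.21
  candidate F: E = 68.60, α = 9.43, σ_y = 44.20 → σ = 59.0 MPa, n = 0.749
  candidate C: E = 210.3, α = 12.1, σ_y = 996.0 → σ = 232 MPa, n = 4.29
Candidate F has the lowest safety factor, n = 0.749.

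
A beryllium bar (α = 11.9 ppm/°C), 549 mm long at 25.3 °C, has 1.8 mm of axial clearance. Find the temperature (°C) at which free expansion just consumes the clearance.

301 °C

α·L₀·ΔT = 1.8 mm ⇒ ΔT = 1.8 / (11.9×10⁻⁶ × 549.0) = 275.5 K.
T = 25.3 + 275.5 = 300.8 °C.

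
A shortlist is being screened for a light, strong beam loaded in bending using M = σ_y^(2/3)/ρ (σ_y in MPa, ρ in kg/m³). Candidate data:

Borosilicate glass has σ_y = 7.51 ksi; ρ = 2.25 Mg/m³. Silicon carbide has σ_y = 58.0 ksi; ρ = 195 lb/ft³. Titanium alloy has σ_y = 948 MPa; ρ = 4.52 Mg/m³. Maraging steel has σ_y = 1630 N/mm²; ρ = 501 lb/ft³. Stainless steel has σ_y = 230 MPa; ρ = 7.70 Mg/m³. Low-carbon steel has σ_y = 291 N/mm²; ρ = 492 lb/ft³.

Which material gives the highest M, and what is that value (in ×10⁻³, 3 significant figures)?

titanium alloy, M = 21.4×10⁻³

Convert each candidate to consistent units, then evaluate M:
  borosilicate glass: σ_y = 51.78 MPa, ρ = 2250 kg/m³
  silicon carbide: σ_y = 399.9 MPa, ρ = 3124 kg/m³
  titanium alloy: σ_y = 948.0 MPa, ρ = 4520 kg/m³
  maraging steel: σ_y = 1630 MPa, ρ = 8025 kg/m³
  stainless steel: σ_y = 230.0 MPa, ρ = 7700 kg/m³
  low-carbon steel: σ_y = 291.0 MPa, ρ = 7881 kg/m³
  titanium alloy: M = 21.4×10⁻³
  silicon carbide: M = 17.4×10⁻³
  maraging steel: M = 17.3×10⁻³
  borosilicate glass: M = 6.17×10⁻³
  low-carbon steel: M = 5.57×10⁻³
  stainless steel: M = 4.88×10⁻³
Titanium alloy has the largest M.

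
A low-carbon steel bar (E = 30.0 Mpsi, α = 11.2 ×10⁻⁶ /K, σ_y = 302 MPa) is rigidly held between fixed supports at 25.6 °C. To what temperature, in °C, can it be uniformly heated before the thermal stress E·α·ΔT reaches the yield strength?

156 °C

E = 30.0 Mpsi = 206.8 GPa.
E·α·ΔT = 302.0 MPa ⇒ ΔT = 302.0 / (206.8×10³ × 11.2×10⁻⁶) = 130.4 K.
T = 25.6 + 130.4 = 156.0 °C.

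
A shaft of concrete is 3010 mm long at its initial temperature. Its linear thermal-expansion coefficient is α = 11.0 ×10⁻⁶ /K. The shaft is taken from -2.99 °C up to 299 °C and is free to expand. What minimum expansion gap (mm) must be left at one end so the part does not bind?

ΔT = 299 − (-2.99) = 302.0 K.
ΔL = α·L₀·ΔT = 11.0×10⁻⁶ × 3010 mm × 302.0 K = 10.0 mm.

10.0 mm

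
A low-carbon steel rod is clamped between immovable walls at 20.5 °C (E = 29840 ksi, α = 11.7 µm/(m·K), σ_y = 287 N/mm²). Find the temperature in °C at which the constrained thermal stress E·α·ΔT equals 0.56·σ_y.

87.3 °C

E = 29840 ksi = 205.7 GPa.
σ_y = 287 N/mm² = 287.0 MPa.
E·α·ΔT = 160.7 MPa ⇒ ΔT = 160.7 / (205.7×10³ × 11.7×10⁻⁶) = 66.77 K.
T = 20.5 + 66.77 = 87.27 °C.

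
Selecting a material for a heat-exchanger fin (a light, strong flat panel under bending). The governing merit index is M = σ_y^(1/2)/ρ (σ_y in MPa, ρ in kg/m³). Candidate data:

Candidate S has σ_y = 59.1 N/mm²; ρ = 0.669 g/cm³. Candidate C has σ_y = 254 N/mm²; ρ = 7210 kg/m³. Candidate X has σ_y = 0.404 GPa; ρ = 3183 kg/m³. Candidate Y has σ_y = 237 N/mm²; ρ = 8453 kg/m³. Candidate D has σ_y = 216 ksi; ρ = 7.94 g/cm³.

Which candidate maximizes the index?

After converting to SI:
  candidate S: σ_y = 59.10 MPa, ρ = 669.0 kg/m³
  candidate C: σ_y = 254.0 MPa, ρ = 7210 kg/m³
  candidate X: σ_y = 404.0 MPa, ρ = 3183 kg/m³
  candidate Y: σ_y = 237.0 MPa, ρ = 8453 kg/m³
  candidate D: σ_y = 1489 MPa, ρ = 7940 kg/m³
  candidate S: M = 11.5×10⁻³
  candidate X: M = 6.31×10⁻³
  candidate D: M = 4.86×10⁻³
  candidate C: M = 2.21×10⁻³
  candidate Y: M = 1.82×10⁻³
The maximum is for candidate S.

candidate S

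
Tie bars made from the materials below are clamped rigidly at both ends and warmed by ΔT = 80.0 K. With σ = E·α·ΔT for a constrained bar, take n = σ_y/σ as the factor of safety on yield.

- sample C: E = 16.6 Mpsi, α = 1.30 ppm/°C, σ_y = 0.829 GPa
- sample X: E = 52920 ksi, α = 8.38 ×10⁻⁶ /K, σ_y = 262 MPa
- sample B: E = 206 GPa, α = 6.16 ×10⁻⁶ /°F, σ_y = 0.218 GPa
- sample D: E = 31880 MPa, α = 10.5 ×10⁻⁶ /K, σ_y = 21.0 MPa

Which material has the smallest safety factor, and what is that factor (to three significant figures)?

sample D, n = 0.784

Converting E to GPa, α to ×10⁻⁶/K, σ_y to MPa, then σ and n for each:
  sample C: E = 114.5, α = 1.30, σ_y = 829.0 → σ = 11.9 MPa, n = 69.6
  sample X: E = 364.9, α = 8.38, σ_y = 262.0 → σ = 245 MPa, n = 1.07
  sample B: E = 206.0, α = 11.1, σ_y = 218.0 → σ = 183 MPa, n = 1.19
  sample D: E = 31.88, α = 10.5, σ_y = 21.00 → σ = 26.8 MPa, n = 0.784
The minimum is sample D at n = 0.784.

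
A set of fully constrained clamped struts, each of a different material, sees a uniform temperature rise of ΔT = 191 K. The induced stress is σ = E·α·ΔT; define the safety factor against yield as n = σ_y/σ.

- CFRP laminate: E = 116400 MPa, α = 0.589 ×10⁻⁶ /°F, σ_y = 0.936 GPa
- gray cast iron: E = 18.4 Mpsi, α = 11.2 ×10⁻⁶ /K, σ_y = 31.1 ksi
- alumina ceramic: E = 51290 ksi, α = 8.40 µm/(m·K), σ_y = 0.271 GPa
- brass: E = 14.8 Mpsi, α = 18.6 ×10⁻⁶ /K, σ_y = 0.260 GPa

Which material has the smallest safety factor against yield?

alumina ceramic

In consistent units (E in GPa, α in ×10⁻⁶/K, σ_y in MPa):
  CFRP laminate: E = 116.4, α = 1.06, σ_y = 936.0 → σ = 23.6 MPa, n = 39.7
  gray cast iron: E = 126.9, α = 11.2, σ_y = 214.4 → σ = 271 MPa, n = 0.790
  alumina ceramic: E = 353.6, α = 8.40, σ_y = 271.0 → σ = 567 MPa, n = 0.478
  brass: E = 102.0, α = 18.6, σ_y = 260.0 → σ = 363 MPa, n = 0.717
The minimum is alumina ceramic at n = 0.478.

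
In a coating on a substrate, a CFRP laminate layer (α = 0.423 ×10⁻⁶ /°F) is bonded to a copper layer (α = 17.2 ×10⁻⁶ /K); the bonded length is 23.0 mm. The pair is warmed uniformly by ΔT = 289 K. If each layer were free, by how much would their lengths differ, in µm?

CFRP laminate: α = 0.423×10⁻⁶/°F × 9/5 = 0.761×10⁻⁶/K.
Δα = |0.761 − 17.2|×10⁻⁶/K = 16.4×10⁻⁶/K.
ΔL_mismatch = Δα·L·ΔT = 16.4×10⁻⁶ × 23.0 mm × 289.0 K = 109 µm.

109 µm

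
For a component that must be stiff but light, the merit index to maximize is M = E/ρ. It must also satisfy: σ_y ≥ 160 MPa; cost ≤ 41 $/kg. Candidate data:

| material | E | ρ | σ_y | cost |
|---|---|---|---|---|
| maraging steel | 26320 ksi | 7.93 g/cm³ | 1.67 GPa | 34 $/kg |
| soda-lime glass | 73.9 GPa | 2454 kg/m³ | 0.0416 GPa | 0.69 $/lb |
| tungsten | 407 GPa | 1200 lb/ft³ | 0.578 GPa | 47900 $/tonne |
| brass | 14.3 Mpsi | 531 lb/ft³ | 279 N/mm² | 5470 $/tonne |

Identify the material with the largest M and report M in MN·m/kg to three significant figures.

Screen on constraints: σ_y ≥ 160 MPa; cost ≤ 41 $/kg. Survivors: maraging steel, brass.
In SI units:
  maraging steel: E = 181.5 GPa, ρ = 7930 kg/m³
  brass: E = 98.60 GPa, ρ = 8506 kg/m³
  maraging steel: M = 22.9 MN·m/kg
  brass: M = 11.6 MN·m/kg
Highest index: maraging steel.

maraging steel, M = 22.9 MN·m/kg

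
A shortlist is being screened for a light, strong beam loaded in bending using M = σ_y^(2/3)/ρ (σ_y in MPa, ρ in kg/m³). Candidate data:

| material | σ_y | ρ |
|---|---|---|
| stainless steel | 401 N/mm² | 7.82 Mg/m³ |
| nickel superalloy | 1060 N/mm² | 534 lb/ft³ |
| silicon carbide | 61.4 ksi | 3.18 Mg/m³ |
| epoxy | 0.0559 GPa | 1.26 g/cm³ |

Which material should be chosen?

silicon carbide

Normalizing units and computing the index:
  stainless steel: σ_y = 401.0 MPa, ρ = 7820 kg/m³
  nickel superalloy: σ_y = 1060 MPa, ρ = 8554 kg/m³
  silicon carbide: σ_y = 423.3 MPa, ρ = 3180 kg/m³
  epoxy: σ_y = 55.90 MPa, ρ = 1260 kg/m³
  silicon carbide: M = 17.7×10⁻³
  nickel superalloy: M = 12.2×10⁻³
  epoxy: M = 11.6×10⁻³
  stainless steel: M = 6.95×10⁻³
The maximum is for silicon carbide.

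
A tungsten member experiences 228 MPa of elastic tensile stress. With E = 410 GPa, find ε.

ε = σ/E = 228 / 410000 = 5.56×10⁻⁴.

5.56×10⁻⁴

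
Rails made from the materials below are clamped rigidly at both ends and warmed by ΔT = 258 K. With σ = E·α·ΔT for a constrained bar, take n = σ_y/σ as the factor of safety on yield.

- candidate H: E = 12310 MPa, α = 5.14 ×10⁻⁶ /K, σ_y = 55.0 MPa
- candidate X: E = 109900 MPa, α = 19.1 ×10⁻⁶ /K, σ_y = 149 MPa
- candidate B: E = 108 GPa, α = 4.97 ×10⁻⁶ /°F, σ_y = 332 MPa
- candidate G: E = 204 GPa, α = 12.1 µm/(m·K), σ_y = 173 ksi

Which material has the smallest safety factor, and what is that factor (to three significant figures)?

Converting E to GPa, α to ×10⁻⁶/K, σ_y to MPa, then σ and n for each:
  candidate H: E = 12.31, α = 5.14, σ_y = 55.00 → σ = 16.3 MPa, n = 3.37
  candidate X: E = 109.9, α = 19.1, σ_y = 149.0 → σ = 542 MPa, n = 0.275
  candidate B: E = 108.0, α = 8.95, σ_y = 332.0 → σ = 249 MPa, n = 1.33
  candidate G: E = 204.0, α = 12.1, σ_y = 1193 → σ = 637 MPa, n = 1.87
The minimum is candidate X at n = 0.275.

candidate X, n = 0.275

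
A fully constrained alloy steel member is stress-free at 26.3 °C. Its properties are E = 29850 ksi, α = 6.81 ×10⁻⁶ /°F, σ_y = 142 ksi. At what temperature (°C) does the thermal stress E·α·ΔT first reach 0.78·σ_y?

329 °C

E = 29850 ksi = 205.8 GPa.
α = 6.81×10⁻⁶/°F × 9/5 = 12.3×10⁻⁶/K.
σ_y = 142 ksi = 979.1 MPa.
E·α·ΔT = 763.7 MPa ⇒ ΔT = 763.7 / (205.8×10³ × 12.3×10⁻⁶) = 302.7 K.
T = 26.3 + 302.7 = 329.0 °C.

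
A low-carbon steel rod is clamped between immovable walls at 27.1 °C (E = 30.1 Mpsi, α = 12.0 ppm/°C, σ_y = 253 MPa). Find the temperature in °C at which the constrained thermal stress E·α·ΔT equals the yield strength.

E = 30.1 Mpsi = 207.5 GPa.
E·α·ΔT = 253.0 MPa ⇒ ΔT = 253.0 / (207.5×10³ × 12.0×10⁻⁶) = 101.6 K.
T = 27.1 + 101.6 = 128.7 °C.

129 °C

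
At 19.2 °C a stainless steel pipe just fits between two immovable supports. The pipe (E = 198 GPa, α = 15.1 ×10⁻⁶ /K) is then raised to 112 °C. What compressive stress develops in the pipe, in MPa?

ΔT = 92.80 K. Constrained thermal stress σ = E·α·ΔT = 198.0×10³ MPa × 15.1×10⁻⁶ × 92.80 = 277 MPa (compressive).

277 MPa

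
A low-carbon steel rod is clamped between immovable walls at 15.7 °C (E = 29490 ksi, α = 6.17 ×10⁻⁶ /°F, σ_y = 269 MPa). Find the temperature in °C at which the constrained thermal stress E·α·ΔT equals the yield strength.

135 °C

E = 29490 ksi = 203.3 GPa.
α = 6.17×10⁻⁶/°F × 9/5 = 11.1×10⁻⁶/K.
E·α·ΔT = 269.0 MPa ⇒ ΔT = 269.0 / (203.3×10³ × 11.1×10⁻⁶) = 119.1 K.
T = 15.7 + 119.1 = 134.8 °C.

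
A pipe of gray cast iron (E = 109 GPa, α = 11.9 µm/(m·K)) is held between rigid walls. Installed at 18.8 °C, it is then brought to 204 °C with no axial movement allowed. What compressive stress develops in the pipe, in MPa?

ΔT = 185.2 K. Constrained thermal stress σ = E·α·ΔT = 109.0×10³ MPa × 11.9×10⁻⁶ × 185.2 = 240 MPa (compressive).

240 MPa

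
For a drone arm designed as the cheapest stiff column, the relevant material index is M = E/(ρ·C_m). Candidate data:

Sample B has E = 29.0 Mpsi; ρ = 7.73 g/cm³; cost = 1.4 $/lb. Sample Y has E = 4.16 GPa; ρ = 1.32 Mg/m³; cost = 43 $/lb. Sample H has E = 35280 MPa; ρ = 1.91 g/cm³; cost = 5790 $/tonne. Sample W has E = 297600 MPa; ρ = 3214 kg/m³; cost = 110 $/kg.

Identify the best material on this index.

Normalizing units and computing the index:
  sample B: E = 199.9 GPa, ρ = 7730 kg/m³, cost = 3.086 $/kg
  sample Y: E = 4.160 GPa, ρ = 1320 kg/m³, cost = 94.80 $/kg
  sample H: E = 35.28 GPa, ρ = 1910 kg/m³, cost = 5.790 $/kg
  sample W: E = 297.6 GPa, ρ = 3214 kg/m³, cost = 110.0 $/kg
  sample B: M = 8.38 MN·m per $
  sample H: M = 3.19 MN·m per $
  sample W: M = 0.842 MN·m per $
  sample Y: M = 0.0332 MN·m per $
The maximum is for sample B.

sample B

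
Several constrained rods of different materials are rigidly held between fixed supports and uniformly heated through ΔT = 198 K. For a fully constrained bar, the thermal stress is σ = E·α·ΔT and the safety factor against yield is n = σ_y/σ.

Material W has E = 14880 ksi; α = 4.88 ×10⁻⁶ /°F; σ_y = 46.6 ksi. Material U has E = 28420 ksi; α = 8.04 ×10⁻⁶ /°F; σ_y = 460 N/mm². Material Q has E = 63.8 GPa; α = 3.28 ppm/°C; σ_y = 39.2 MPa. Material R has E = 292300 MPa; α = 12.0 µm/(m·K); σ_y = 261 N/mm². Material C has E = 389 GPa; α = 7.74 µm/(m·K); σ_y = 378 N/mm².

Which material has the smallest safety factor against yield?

In consistent units (E in GPa, α in ×10⁻⁶/K, σ_y in MPa):
  material W: E = 102.6, α = 8.78, σ_y = 321.3 → σ = 178 MPa, n = 1.80
  material U: E = 195.9, α = 14.5, σ_y = 460.0 → σ = 561 MPa, n = 0.819
  material Q: E = 63.80, α = 3.28, σ_y = 39.20 → σ = 41.4 MPa, n = 0.946
  material R: E = 292.3, α = 12.0, σ_y = 261.0 → σ = 695 MPa, n = 0.376
  material C: E = 389.0, α = 7.74, σ_y = 378.0 → σ = 596 MPa, n = 0.634
Smallest n: material R with n = 0.376.

material R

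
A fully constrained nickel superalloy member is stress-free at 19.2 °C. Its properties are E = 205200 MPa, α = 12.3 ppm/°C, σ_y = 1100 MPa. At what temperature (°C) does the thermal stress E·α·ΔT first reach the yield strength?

E = 205200 MPa = 205.2 GPa.
E·α·ΔT = 1100 MPa ⇒ ΔT = 1100 / (205.2×10³ × 12.3×10⁻⁶) = 435.8 K.
T = 19.2 + 435.8 = 455.0 °C.

455 °C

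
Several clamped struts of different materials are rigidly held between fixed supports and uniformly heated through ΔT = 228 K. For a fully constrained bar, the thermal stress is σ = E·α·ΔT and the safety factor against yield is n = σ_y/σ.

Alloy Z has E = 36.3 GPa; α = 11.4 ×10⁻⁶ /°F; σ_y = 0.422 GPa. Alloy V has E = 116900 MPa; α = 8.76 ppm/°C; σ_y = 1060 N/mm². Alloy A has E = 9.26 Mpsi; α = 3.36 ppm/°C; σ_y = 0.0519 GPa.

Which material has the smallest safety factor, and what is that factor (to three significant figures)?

alloy A, n = 1.06

Converting E to GPa, α to ×10⁻⁶/K, σ_y to MPa, then σ and n for each:
  alloy Z: E = 36.30, α = 20.5, σ_y = 422.0 → σ = 170 MPa, n = 2.48
  alloy V: E = 116.9, α = 8.76, σ_y = 1060 → σ = 233 MPa, n = 4.54
  alloy A: E = 63.85, α = 3.36, σ_y = 51.90 → σ = 48.9 MPa, n = 1.06
The minimum is alloy A at n = 1.06.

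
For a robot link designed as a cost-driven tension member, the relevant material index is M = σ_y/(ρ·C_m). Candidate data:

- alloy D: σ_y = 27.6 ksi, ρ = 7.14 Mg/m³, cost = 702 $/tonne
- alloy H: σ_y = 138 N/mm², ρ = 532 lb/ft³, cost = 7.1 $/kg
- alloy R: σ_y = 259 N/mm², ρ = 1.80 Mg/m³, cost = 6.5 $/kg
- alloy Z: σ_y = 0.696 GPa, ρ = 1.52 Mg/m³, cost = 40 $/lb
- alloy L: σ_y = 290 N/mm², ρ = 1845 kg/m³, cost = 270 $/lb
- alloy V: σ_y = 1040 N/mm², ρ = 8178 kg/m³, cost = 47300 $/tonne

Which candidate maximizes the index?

Normalizing units and computing the index:
  alloy D: σ_y = 190.3 MPa, ρ = 7140 kg/m³, cost = 0.7020 $/kg
  alloy H: σ_y = 138.0 MPa, ρ = 8522 kg/m³, cost = 7.100 $/kg
  alloy R: σ_y = 259.0 MPa, ρ = 1800 kg/m³, cost = 6.500 $/kg
  alloy Z: σ_y = 696.0 MPa, ρ = 1520 kg/m³, cost = 88.18 $/kg
  alloy L: σ_y = 290.0 MPa, ρ = 1845 kg/m³, cost = 595.2 $/kg
  alloy V: σ_y = 1040 MPa, ρ = 8178 kg/m³, cost = 47.30 $/kg
  alloy D: M = 38.0 kN·m per $
  alloy R: M = 22.1 kN·m per $
  alloy Z: M = 5.19 kN·m per $
  alloy V: M = 2.69 kN·m per $
  alloy H: M = 2.28 kN·m per $
  alloy L: M = 0.264 kN·m per $
The maximum is for alloy D.

alloy D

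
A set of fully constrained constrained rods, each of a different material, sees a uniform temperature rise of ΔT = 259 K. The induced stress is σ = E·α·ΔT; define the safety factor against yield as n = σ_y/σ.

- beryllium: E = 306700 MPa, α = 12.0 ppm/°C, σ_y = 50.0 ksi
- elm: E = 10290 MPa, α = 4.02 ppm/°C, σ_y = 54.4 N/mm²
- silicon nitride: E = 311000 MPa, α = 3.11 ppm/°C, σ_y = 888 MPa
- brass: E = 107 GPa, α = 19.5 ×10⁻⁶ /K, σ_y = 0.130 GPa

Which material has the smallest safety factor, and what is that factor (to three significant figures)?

brass, n = 0.241

With everything in SI (GPa, ×10⁻⁶/K, MPa):
  beryllium: E = 306.7, α = 12.0, σ_y = 344.7 → σ = 953 MPa, n = 0.362
  elm: E = 10.29, α = 4.02, σ_y = 54.40 → σ = 10.7 MPa, n = 5.08
  silicon nitride: E = 311.0, α = 3.11, σ_y = 888.0 → σ = 251 MPa, n = 3.54
  brass: E = 107.0, α = 19.5, σ_y = 130.0 → σ = 540 MPa, n = 0.241
The minimum is brass at n = 0.241.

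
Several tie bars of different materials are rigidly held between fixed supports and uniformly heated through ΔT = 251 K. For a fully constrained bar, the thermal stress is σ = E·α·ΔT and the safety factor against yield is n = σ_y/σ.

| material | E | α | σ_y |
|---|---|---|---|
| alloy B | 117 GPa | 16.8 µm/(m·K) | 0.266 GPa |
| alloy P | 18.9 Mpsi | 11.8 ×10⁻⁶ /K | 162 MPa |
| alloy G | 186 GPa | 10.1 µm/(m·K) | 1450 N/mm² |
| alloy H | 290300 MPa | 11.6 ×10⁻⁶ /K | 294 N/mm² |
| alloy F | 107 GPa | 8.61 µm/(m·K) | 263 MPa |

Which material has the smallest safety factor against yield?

alloy H

Converting E to GPa, α to ×10⁻⁶/K, σ_y to MPa, then σ and n for each:
  alloy B: E = 117.0, α = 16.8, σ_y = 266.0 → σ = 493 MPa, n = 0.539
  alloy P: E = 130.3, α = 11.8, σ_y = 162.0 → σ = 386 MPa, n = 0.420
  alloy G: E = 186.0, α = 10.1, σ_y = 1450 → σ = 472 MPa, n = 3.08
  alloy H: E = 290.3, α = 11.6, σ_y = 294.0 → σ = 845 MPa, n = 0.348
  alloy F: E = 107.0, α = 8.61, σ_y = 263.0 → σ = 231 MPa, n = 1.14
Smallest n: alloy H with n = 0.348.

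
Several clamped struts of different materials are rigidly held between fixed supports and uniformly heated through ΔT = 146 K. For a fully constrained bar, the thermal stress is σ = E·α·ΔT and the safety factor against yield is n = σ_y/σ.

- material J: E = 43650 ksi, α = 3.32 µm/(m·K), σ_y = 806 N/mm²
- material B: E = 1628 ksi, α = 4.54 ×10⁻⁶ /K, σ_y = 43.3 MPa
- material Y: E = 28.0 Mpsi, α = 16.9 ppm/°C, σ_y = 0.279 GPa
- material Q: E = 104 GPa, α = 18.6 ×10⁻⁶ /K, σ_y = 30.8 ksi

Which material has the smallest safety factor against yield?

material Y

With everything in SI (GPa, ×10⁻⁶/K, MPa):
  material J: E = 301.0, α = 3.32, σ_y = 806.0 → σ = 146 MPa, n = 5.53
  material B: E = 11.22, α = 4.54, σ_y = 43.30 → σ = 7.44 MPa, n = 5.82
  material Y: E = 193.1, α = 16.9, σ_y = 279.0 → σ = 476 MPa, n = 0.586
  material Q: E = 104.0, α = 18.6, σ_y = 212.4 → σ = 282 MPa, n = 0.752
Smallest n: material Y with n = 0.586.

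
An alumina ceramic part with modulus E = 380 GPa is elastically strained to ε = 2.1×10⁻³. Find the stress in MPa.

σ = E·ε = 380000 MPa × 2.1×10⁻³ = 798 MPa.

798 MPa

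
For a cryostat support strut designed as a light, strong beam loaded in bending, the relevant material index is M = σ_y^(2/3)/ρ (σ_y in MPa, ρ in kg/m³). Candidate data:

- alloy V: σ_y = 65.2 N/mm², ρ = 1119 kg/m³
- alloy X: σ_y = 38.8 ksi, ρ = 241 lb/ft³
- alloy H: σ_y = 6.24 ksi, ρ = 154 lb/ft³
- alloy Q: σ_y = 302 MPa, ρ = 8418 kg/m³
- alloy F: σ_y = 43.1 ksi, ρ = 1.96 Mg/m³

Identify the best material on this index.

alloy F

Convert each candidate to consistent units, then evaluate M:
  alloy V: σ_y = 65.20 MPa, ρ = 1119 kg/m³
  alloy X: σ_y = 267.5 MPa, ρ = 3860 kg/m³
  alloy H: σ_y = 43.02 MPa, ρ = 2467 kg/m³
  alloy Q: σ_y = 302.0 MPa, ρ = 8418 kg/m³
  alloy F: σ_y = 297.2 MPa, ρ = 1960 kg/m³
  alloy F: M = 22.7×10⁻³
  alloy V: M = 14.5×10⁻³
  alloy X: M = 10.8×10⁻³
  alloy Q: M = 5.35×10⁻³
  alloy H: M = 4.98×10⁻³
Alloy F has the largest M.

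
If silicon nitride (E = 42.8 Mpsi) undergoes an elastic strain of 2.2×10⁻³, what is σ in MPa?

E = 42.8 Mpsi = 295.1 GPa.
σ = E·ε = 295100 MPa × 2.2×10⁻³ = 649 MPa.

649 MPa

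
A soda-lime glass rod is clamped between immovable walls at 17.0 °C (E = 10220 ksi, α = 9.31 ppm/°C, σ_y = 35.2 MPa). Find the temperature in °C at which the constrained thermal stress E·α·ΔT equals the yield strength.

70.7 °C

E = 10220 ksi = 70.46 GPa.
E·α·ΔT = 35.20 MPa ⇒ ΔT = 35.20 / (70.46×10³ × 9.31×10⁻⁶) = 53.66 K.
T = 17.0 + 53.66 = 70.66 °C.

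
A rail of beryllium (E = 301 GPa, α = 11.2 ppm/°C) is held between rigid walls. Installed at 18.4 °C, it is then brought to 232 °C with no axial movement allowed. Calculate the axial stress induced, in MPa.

720 MPa

ΔT = 213.6 K. Constrained thermal stress σ = E·α·ΔT = 301.0×10³ MPa × 11.2×10⁻⁶ × 213.6 = 720 MPa (compressive).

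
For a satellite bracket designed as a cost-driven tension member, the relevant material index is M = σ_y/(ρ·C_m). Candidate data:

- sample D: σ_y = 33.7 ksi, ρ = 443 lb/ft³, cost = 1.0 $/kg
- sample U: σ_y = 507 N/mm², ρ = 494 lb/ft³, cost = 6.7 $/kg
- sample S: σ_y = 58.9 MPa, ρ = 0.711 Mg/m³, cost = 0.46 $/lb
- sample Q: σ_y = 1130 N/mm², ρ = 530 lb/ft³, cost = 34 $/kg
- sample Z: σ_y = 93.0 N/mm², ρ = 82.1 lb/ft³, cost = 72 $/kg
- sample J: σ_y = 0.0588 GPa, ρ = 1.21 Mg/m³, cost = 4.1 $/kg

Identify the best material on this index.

Convert each candidate to consistent units, then evaluate M:
  sample D: σ_y = 232.4 MPa, ρ = 7096 kg/m³, cost = 1.000 $/kg
  sample U: σ_y = 507.0 MPa, ρ = 7913 kg/m³, cost = 6.700 $/kg
  sample S: σ_y = 58.90 MPa, ρ = 711.0 kg/m³, cost = 1.014 $/kg
  sample Q: σ_y = 1130 MPa, ρ = 8490 kg/m³, cost = 34.00 $/kg
  sample Z: σ_y = 93.00 MPa, ρ = 1315 kg/m³, cost = 72.00 $/kg
  sample J: σ_y = 58.80 MPa, ρ = 1210 kg/m³, cost = 4.100 $/kg
  sample S: M = 81.7 kN·m per $
  sample D: M = 32.7 kN·m per $
  sample J: M = 11.9 kN·m per $
  sample U: M = 9.56 kN·m per $
  sample Q: M = 3.91 kN·m per $
  sample Z: M = 0.982 kN·m per $
Highest index: sample S.

sample S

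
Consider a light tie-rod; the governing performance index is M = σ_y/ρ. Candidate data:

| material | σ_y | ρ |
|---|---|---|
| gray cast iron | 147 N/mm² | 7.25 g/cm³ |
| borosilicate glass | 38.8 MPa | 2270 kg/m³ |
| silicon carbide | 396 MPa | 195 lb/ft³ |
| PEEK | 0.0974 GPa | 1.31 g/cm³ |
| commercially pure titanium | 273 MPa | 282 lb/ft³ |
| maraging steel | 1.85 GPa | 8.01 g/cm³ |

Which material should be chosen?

After converting to SI:
  gray cast iron: σ_y = 147.0 MPa, ρ = 7250 kg/m³
  borosilicate glass: σ_y = 38.80 MPa, ρ = 2270 kg/m³
  silicon carbide: σ_y = 396.0 MPa, ρ = 3124 kg/m³
  PEEK: σ_y = 97.40 MPa, ρ = 1310 kg/m³
  commercially pure titanium: σ_y = 273.0 MPa, ρ = 4517 kg/m³
  maraging steel: σ_y = 1850 MPa, ρ = 8010 kg/m³
  maraging steel: M = 231 kN·m/kg
  silicon carbide: M = 127 kN·m/kg
  PEEK: M = 74.4 kN·m/kg
  commercially pure titanium: M = 60.4 kN·m/kg
  gray cast iron: M = 20.3 kN·m/kg
  borosilicate glass: M = 17.1 kN·m/kg
Maraging steel has the largest M.

maraging steel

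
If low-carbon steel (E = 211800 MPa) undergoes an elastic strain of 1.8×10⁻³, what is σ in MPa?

E = 211800 MPa = 211.8 GPa.
σ = E·ε = 211800 MPa × 1.8×10⁻³ = 381 MPa.

381 MPa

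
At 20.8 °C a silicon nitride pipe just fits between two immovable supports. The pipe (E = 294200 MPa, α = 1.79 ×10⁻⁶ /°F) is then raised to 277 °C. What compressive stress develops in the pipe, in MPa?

E = 294200 MPa = 294.2 GPa.
α = 1.79×10⁻⁶/°F × 9/5 = 3.22×10⁻⁶/K.
ΔT = 256.2 K. Constrained thermal stress σ = E·α·ΔT = 294.2×10³ MPa × 3.22×10⁻⁶ × 256.2 = 243 MPa (compressive).

243 MPa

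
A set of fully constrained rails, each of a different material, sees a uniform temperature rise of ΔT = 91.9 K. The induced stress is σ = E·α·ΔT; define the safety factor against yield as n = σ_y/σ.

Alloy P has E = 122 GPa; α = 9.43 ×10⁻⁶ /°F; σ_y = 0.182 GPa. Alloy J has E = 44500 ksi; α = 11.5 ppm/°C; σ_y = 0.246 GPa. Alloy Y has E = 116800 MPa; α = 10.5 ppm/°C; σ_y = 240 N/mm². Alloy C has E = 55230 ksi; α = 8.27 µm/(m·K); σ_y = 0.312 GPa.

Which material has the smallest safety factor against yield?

In consistent units (E in GPa, α in ×10⁻⁶/K, σ_y in MPa):
  alloy P: E = 122.0, α = 17.0, σ_y = 182.0 → σ = 190 MPa, n = 0.956
  alloy J: E = 306.8, α = 11.5, σ_y = 246.0 → σ = 324 MPa, n = 0.759
  alloy Y: E = 116.8, α = 10.5, σ_y = 240.0 → σ = 113 MPa, n = 2.13
  alloy C: E = 380.8, α = 8.27, σ_y = 312.0 → σ = 289 MPa, n = 1.08
Alloy J has the lowest safety factor, n = 0.759.

alloy J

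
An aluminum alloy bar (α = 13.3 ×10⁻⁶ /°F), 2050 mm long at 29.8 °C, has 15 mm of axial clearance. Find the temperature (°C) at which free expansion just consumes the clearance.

α = 13.3×10⁻⁶/°F × 9/5 = 23.9×10⁻⁶/K.
α·L₀·ΔT = 15.0 mm ⇒ ΔT = 15.0 / (23.9×10⁻⁶ × 2050.0) = 305.6 K.
T = 29.8 + 305.6 = 335.4 °C.

335 °C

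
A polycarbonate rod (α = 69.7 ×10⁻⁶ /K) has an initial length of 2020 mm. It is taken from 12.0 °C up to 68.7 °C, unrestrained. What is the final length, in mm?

ΔT = 68.7 − 12.0 = 56.70 K.
ΔL = α·L₀·ΔT = 69.7×10⁻⁶ × 2020 mm × 56.70 K = 7.98 mm.
L = L₀ + ΔL = 2020 + 7.98 = 2028.0 mm.

2028.0 mm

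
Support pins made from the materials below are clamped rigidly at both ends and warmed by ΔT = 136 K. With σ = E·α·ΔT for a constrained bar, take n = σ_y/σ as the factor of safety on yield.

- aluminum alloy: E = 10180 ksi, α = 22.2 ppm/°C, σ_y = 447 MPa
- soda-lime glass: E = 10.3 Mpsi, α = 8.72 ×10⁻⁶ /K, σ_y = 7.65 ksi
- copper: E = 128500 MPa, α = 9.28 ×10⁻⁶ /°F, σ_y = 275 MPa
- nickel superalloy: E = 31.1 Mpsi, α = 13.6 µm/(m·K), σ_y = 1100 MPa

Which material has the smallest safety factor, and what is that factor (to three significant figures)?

Converting E to GPa, α to ×10⁻⁶/K, σ_y to MPa, then σ and n for each:
  aluminum alloy: E = 70.19, α = 22.2, σ_y = 447.0 → σ = 212 MPa, n = 2.11
  soda-lime glass: E = 71.02, α = 8.72, σ_y = 52.74 → σ = 84.2 MPa, n = 0.626
  copper: E = 128.5, α = 16.7, σ_y = 275.0 → σ = 292 MPa, n = 0.942
  nickel superalloy: E = 214.4, α = 13.6, σ_y = 1100 → σ = 397 MPa, n = 2.77
Soda-lime glass has the lowest safety factor, n = 0.626.

soda-lime glass, n = 0.626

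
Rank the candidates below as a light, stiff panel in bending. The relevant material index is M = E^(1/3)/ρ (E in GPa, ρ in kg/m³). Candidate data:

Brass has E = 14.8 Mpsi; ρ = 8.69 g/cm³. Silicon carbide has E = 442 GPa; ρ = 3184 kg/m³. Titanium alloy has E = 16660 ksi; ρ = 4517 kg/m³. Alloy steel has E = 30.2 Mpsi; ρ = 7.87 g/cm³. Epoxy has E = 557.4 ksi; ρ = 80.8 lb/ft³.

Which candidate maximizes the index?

silicon carbide

Normalizing units and computing the index:
  brass: E = 102.0 GPa, ρ = 8690 kg/m³
  silicon carbide: E = 442.0 GPa, ρ = 3184 kg/m³
  titanium alloy: E = 114.9 GPa, ρ = 4517 kg/m³
  alloy steel: E = 208.2 GPa, ρ = 7870 kg/m³
  epoxy: E = 3.843 GPa, ρ = 1294 kg/m³
  silicon carbide: M = 2.39×10⁻³
  epoxy: M = 1.21×10⁻³
  titanium alloy: M = 1.08×10⁻³
  alloy steel: M = 0.753×10⁻³
  brass: M = 0.538×10⁻³
Silicon carbide ranks first.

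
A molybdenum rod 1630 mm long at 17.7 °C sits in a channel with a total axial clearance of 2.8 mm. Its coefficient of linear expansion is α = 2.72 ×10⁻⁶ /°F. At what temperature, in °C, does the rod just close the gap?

α = 2.72×10⁻⁶/°F × 9/5 = 4.90×10⁻⁶/K.
α·L₀·ΔT = 2.8 mm ⇒ ΔT = 2.8 / (4.90×10⁻⁶ × 1630.0) = 350.9 K.
T = 17.7 + 350.9 = 368.6 °C.

369 °C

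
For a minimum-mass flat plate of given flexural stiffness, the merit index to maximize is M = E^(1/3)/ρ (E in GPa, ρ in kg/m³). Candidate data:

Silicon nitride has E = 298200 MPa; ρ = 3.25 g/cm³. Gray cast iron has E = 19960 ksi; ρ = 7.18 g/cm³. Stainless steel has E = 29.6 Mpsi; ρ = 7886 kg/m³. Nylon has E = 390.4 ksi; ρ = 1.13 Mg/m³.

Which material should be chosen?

Convert each candidate to consistent units, then evaluate M:
  silicon nitride: E = 298.2 GPa, ρ = 3250 kg/m³
  gray cast iron: E = 137.6 GPa, ρ = 7180 kg/m³
  stainless steel: E = 204.1 GPa, ρ = 7886 kg/m³
  nylon: E = 2.692 GPa, ρ = 1130 kg/m³
  silicon nitride: M = 2.06×10⁻³
  nylon: M = 1.23×10⁻³
  stainless steel: M = 0.747×10⁻³
  gray cast iron: M = 0.719×10⁻³
Highest index: silicon nitride.

silicon nitride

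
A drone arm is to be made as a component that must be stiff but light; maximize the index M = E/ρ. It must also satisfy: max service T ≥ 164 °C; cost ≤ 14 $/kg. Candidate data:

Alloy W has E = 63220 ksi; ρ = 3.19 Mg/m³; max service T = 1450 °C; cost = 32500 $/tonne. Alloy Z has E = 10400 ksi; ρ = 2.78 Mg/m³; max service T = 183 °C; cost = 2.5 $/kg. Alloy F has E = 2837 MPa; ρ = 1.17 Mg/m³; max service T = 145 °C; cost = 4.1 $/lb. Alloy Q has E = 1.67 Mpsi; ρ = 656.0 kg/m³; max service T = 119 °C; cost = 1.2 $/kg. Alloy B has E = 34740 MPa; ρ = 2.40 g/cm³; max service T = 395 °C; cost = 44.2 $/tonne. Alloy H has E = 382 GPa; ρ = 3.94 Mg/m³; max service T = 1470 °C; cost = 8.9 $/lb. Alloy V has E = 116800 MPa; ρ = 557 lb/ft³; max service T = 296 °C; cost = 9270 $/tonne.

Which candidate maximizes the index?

alloy Z

Screen on constraints: max service T ≥ 164 °C; cost ≤ 14 $/kg. Survivors: alloy Z, alloy B, alloy V.
Convert each candidate to consistent units, then evaluate M:
  alloy Z: E = 71.71 GPa, ρ = 2780 kg/m³
  alloy B: E = 34.74 GPa, ρ = 2400 kg/m³
  alloy V: E = 116.8 GPa, ρ = 8922 kg/m³
  alloy Z: M = 25.8 MN·m/kg
  alloy B: M = 14.5 MN·m/kg
  alloy V: M = 13.1 MN·m/kg
Highest index: alloy Z.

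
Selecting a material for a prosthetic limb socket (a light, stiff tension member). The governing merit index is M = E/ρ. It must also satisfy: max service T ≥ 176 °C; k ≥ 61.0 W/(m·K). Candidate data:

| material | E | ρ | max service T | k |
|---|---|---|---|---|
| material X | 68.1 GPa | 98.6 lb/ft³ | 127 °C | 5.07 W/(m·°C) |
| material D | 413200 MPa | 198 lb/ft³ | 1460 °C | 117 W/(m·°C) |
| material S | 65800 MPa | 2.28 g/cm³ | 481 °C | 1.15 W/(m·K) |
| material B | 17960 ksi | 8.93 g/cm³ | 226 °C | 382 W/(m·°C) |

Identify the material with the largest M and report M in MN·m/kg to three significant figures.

Screen on constraints: max service T ≥ 176 °C; k ≥ 61.0 W/(m·K). Survivors: material D, material B.
Putting every candidate on a common basis:
  material D: E = 413.2 GPa, ρ = 3172 kg/m³
  material B: E = 123.8 GPa, ρ = 8930 kg/m³
  material D: M = 130 MN·m/kg
  material B: M = 13.9 MN·m/kg
Material D ranks first.

material D, M = 130 MN·m/kg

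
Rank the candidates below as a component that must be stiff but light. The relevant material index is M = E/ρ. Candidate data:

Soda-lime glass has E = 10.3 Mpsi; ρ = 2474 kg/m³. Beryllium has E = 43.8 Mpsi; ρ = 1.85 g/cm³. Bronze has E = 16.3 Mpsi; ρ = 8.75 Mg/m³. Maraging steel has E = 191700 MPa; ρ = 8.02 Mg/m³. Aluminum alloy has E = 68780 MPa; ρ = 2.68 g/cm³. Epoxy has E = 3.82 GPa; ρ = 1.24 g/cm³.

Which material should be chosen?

beryllium

Convert each candidate to consistent units, then evaluate M:
  soda-lime glass: E = 71.02 GPa, ρ = 2474 kg/m³
  beryllium: E = 302.0 GPa, ρ = 1850 kg/m³
  bronze: E = 112.4 GPa, ρ = 8750 kg/m³
  maraging steel: E = 191.7 GPa, ρ = 8020 kg/m³
  aluminum alloy: E = 68.78 GPa, ρ = 2680 kg/m³
  epoxy: E = 3.820 GPa, ρ = 1240 kg/m³
  beryllium: M = 163 MN·m/kg
  soda-lime glass: M = 28.7 MN·m/kg
  aluminum alloy: M = 25.7 MN·m/kg
  maraging steel: M = 23.9 MN·m/kg
  bronze: M = 12.8 MN·m/kg
  epoxy: M = 3.08 MN·m/kg
The maximum is for beryllium.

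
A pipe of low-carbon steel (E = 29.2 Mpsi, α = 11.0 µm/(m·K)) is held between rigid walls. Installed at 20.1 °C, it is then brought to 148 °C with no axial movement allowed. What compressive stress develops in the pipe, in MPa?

E = 29.2 Mpsi = 201.3 GPa.
ΔT = 127.9 K. Constrained thermal stress σ = E·α·ΔT = 201.3×10³ MPa × 11.0×10⁻⁶ × 127.9 = 283 MPa (compressive).

283 MPa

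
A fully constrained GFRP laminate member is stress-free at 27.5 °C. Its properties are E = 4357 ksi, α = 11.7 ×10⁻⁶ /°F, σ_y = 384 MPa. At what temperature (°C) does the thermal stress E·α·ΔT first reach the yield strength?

634 °C

E = 4357 ksi = 30.04 GPa.
α = 11.7×10⁻⁶/°F × 9/5 = 21.1×10⁻⁶/K.
E·α·ΔT = 384.0 MPa ⇒ ΔT = 384.0 / (30.04×10³ × 21.1×10⁻⁶) = 607.0 K.
T = 27.5 + 607.0 = 634.5 °C.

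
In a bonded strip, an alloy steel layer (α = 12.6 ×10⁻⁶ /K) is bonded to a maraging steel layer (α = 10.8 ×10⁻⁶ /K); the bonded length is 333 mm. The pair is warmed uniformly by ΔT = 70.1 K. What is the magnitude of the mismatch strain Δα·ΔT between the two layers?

1.26×10⁻⁴

Δα = |12.6 − 10.8|×10⁻⁶/K = 1.80×10⁻⁶/K.
Mismatch strain = Δα·ΔT = 1.80×10⁻⁶ × 70.1 = 1.26×10⁻⁴.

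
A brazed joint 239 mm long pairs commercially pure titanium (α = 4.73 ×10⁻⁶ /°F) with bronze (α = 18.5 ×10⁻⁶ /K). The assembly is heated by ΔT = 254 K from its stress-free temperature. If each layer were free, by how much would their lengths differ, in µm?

606 µm

commercially pure titanium: α = 4.73×10⁻⁶/°F × 9/5 = 8.51×10⁻⁶/K.
Δα = |8.51 − 18.5|×10⁻⁶/K = 9.99×10⁻⁶/K.
ΔL_mismatch = Δα·L·ΔT = 9.99×10⁻⁶ × 239.0 mm × 254.0 K = 606 µm.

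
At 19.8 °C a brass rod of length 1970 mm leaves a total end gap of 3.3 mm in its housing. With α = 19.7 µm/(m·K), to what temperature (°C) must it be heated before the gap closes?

α·L₀·ΔT = 3.3 mm ⇒ ΔT = 3.3 / (19.7×10⁻⁶ × 1970.0) = 85.03 K.
T = 19.8 + 85.03 = 104.8 °C.

105 °C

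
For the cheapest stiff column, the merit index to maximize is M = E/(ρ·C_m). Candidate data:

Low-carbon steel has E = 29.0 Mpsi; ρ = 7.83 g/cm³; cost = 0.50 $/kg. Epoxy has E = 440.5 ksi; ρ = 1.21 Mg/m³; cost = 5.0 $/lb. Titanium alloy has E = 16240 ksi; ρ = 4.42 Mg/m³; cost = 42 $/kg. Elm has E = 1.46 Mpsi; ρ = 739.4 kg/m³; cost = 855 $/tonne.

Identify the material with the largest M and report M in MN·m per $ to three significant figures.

low-carbon steel, M = 51.1 MN·m per $

In SI units:
  low-carbon steel: E = 199.9 GPa, ρ = 7830 kg/m³, cost = 0.5000 $/kg
  epoxy: E = 3.037 GPa, ρ = 1210 kg/m³, cost = 11.02 $/kg
  titanium alloy: E = 112.0 GPa, ρ = 4420 kg/m³, cost = 42.00 $/kg
  elm: E = 10.07 GPa, ρ = 739.4 kg/m³, cost = 0.8550 $/kg
  low-carbon steel: M = 51.1 MN·m per $
  elm: M = 15.9 MN·m per $
  titanium alloy: M = 0.603 MN·m per $
  epoxy: M = 0.228 MN·m per $
Low-carbon steel ranks first.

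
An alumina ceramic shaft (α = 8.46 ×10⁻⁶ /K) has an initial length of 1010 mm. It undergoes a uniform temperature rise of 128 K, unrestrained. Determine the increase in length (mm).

1.09 mm

ΔL = α·L₀·ΔT = 8.46×10⁻⁶ × 1010 mm × 128.0 K = 1.09 mm.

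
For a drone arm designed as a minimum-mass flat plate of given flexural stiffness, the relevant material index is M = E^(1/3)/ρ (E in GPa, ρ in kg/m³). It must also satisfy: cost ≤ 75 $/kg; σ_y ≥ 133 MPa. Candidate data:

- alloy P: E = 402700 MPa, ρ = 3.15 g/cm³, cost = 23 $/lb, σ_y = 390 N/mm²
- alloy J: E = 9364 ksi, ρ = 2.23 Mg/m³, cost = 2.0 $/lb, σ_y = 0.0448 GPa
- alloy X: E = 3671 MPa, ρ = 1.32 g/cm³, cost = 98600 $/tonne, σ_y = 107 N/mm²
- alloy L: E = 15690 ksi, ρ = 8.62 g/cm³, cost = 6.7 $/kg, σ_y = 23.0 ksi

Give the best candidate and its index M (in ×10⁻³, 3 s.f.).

Screen on constraints: cost ≤ 75 $/kg; σ_y ≥ 133 MPa. Survivors: alloy P, alloy L.
Convert each candidate to consistent units, then evaluate M:
  alloy P: E = 402.7 GPa, ρ = 3150 kg/m³
  alloy L: E = 108.2 GPa, ρ = 8620 kg/m³
  alloy P: M = 2.34×10⁻³
  alloy L: M = 0.553×10⁻³
Alloy P ranks first.

alloy P, M = 2.34×10⁻³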